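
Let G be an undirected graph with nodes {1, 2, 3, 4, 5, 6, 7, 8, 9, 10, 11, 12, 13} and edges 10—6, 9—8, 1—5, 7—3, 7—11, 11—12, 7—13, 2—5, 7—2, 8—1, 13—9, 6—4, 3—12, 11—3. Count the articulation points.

2

Removing 6 increases the component count from 2 to 3, so 6 is a cut vertex.
Removing 7 increases the component count from 2 to 3, so 7 is a cut vertex.
By contrast removing 3 leaves 2 components; it is not a cut vertex. No other vertex is a cut vertex either.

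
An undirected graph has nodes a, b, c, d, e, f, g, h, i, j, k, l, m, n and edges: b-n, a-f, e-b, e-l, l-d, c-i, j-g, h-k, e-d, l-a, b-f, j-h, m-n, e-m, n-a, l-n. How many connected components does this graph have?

3

Starting from c we can reach c, i. That is one component of size 2.
Starting from g we can reach g, h, j, k. That is one component of size 4.
Starting from a we can reach a, b, d, e, f, l, m, n. That is one component of size 8.
Total: 3 components.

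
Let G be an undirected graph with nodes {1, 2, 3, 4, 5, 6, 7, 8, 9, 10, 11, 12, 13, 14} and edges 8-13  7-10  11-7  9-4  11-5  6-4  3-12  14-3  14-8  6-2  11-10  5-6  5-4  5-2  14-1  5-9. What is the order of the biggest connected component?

Starting from 1 we can reach 1, 3, 8, 12, 13, 14. That is one component of size 6.
Starting from 2 we can reach 2, 4, 5, 6, 7, 9, 10, 11. That is one component of size 8.
The largest has 8 vertices.

8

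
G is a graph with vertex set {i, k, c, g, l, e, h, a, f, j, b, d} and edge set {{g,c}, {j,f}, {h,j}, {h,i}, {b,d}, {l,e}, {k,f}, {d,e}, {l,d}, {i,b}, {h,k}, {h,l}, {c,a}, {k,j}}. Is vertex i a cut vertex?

No

Deleting i leaves 2 components (was 2), so i is not a cut vertex.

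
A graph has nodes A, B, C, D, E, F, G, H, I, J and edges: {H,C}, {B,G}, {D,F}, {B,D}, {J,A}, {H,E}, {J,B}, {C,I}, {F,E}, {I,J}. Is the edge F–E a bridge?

No

After removing F–E, the path F-D-B-J-I-C-H-E still connects them, so the edge is not a bridge.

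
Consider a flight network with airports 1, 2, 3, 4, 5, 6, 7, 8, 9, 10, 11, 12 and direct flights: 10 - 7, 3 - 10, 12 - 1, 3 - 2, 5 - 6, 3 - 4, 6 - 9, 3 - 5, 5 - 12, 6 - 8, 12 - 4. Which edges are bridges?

1-12, 10-3, 10-7, 2-3, 5-6, 6-8, 6-9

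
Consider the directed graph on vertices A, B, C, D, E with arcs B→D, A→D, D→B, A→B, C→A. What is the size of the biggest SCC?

2

{B, D} are all mutually reachable — one SCC of size 2.
{E} is an SCC by itself.
{A} is an SCC by itself.
{C} is an SCC by itself.
The largest has 2 vertices.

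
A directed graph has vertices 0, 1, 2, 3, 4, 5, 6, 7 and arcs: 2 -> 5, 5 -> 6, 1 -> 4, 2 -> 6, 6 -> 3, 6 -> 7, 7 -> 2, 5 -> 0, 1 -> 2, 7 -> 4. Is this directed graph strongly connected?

No

There is no directed path from 6 to 1, so the graph is not strongly connected.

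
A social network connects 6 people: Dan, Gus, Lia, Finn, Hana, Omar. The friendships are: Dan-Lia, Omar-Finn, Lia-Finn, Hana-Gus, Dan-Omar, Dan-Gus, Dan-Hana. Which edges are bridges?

The edges on the cycle Dan-Hana-Gus-Dan are not bridges since each lies on that cycle.
Every edge lies on some cycle, so there are no bridges.

none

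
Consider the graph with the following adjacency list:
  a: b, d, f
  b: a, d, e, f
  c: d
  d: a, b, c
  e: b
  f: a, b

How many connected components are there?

1

Starting from a we can reach a, b, c, d, e, f. That is one component of size 6.
Total: 1 component.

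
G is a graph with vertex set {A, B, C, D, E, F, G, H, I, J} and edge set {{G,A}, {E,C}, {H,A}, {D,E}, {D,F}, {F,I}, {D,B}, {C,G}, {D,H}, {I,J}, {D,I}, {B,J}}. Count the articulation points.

Removing D increases the component count from 1 to 2, so D is a cut vertex.
By contrast removing B leaves 1 component; it is not a cut vertex. No other vertex is a cut vertex either.

1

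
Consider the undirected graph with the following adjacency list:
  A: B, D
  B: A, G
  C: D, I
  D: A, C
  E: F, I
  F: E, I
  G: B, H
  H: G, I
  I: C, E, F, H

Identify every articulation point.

Removing I increases the component count from 1 to 2, so I is a cut vertex.
By contrast removing D leaves 1 component; it is not a cut vertex. No other vertex is a cut vertex either.

I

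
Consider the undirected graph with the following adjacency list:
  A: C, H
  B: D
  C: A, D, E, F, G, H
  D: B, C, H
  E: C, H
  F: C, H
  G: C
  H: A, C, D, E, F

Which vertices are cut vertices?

Removing C increases the component count from 1 to 2, so C is a cut vertex.
Removing D increases the component count from 1 to 2, so D is a cut vertex.
By contrast removing B leaves 1 component; it is not a cut vertex. No other vertex is a cut vertex either.

C, D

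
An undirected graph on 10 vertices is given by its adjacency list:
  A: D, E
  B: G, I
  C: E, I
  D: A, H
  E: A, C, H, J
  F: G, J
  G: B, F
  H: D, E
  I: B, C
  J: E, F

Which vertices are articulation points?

E

Removing E increases the component count from 1 to 2, so E is a cut vertex.
By contrast removing G leaves 1 component; it is not a cut vertex. No other vertex is a cut vertex either.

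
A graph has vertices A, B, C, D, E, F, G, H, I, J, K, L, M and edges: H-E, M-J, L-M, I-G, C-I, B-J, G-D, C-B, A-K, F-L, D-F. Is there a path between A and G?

The component containing A is {A, K}, and G is not in it.

No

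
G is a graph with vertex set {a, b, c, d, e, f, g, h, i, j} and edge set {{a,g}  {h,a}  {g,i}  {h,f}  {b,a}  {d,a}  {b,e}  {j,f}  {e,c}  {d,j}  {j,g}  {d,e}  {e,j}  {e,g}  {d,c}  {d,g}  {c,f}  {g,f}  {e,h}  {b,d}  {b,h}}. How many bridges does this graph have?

The edges on the cycle d-j-g-d are not bridges since each lies on that cycle.
But removing i—g disconnects i from g — this is a bridge.

1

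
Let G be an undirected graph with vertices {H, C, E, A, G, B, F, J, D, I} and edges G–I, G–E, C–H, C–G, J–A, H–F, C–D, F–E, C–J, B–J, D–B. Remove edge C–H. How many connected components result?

1

C and H are still connected via C-G-E-F-H, so the component count stays at 1.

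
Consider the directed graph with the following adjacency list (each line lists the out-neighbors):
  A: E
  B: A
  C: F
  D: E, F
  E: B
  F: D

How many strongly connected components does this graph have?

3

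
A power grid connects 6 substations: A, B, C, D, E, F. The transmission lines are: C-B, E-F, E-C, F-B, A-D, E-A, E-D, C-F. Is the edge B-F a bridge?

No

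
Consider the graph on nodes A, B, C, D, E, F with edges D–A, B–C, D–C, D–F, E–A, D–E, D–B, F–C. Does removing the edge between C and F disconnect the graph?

After removing C–F, the path C-D-F still connects them, so the edge is not a bridge.

No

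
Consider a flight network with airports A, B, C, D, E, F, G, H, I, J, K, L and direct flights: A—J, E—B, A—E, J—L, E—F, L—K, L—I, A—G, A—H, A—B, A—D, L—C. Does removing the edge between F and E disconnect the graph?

Removing F—E leaves no path between F and E: the component count goes from 1 to 2. So it is a bridge.

Yes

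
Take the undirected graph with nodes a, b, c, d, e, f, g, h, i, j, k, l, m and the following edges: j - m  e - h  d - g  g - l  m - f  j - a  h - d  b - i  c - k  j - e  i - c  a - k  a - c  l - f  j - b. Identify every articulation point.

j

Removing j increases the component count from 1 to 2, so j is a cut vertex.
By contrast removing g leaves 1 component; it is not a cut vertex. No other vertex is a cut vertex either.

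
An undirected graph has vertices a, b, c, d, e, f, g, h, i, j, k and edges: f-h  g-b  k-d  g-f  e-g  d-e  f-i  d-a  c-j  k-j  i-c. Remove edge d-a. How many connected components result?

2

Before removal there is 1 component.
d-a is a bridge — removing it separates d's side from a's side.
After removal: 2 components.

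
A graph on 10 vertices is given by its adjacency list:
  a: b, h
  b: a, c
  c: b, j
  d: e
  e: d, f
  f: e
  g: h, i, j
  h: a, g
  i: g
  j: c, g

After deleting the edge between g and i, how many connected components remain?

3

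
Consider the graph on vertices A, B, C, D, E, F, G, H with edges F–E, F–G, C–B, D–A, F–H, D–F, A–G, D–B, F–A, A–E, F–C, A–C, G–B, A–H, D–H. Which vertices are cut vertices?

none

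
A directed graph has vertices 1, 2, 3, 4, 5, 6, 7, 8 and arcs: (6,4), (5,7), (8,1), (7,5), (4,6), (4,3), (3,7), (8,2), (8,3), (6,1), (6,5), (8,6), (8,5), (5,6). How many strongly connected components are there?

{3, 4, 5, 6, 7} are all mutually reachable — one SCC of size 5.
{1} is an SCC by itself.
{2} is an SCC by itself.
{8} is an SCC by itself.
That gives 4 strongly connected components.

4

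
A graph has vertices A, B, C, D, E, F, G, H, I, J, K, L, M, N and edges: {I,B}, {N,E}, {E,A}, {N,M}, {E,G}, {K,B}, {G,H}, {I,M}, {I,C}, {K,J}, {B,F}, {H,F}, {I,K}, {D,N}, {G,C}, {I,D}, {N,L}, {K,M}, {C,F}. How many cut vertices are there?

3

Removing E increases the component count from 1 to 2, so E is a cut vertex.
Removing K increases the component count from 1 to 2, so K is a cut vertex.
Removing N increases the component count from 1 to 2, so N is a cut vertex.
By contrast removing B leaves 1 component; it is not a cut vertex. No other vertex is a cut vertex either.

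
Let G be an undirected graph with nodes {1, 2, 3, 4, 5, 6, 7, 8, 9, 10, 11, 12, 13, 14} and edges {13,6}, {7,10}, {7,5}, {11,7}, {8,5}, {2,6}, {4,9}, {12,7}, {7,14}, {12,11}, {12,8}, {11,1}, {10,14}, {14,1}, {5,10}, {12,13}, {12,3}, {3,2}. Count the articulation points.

1

Removing 12 increases the component count from 2 to 3, so 12 is a cut vertex.
By contrast removing 9 leaves 2 components; it is not a cut vertex. No other vertex is a cut vertex either.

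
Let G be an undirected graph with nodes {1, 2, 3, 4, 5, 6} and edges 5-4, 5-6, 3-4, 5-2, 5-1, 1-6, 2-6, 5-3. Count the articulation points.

Removing 5 increases the component count from 1 to 2, so 5 is a cut vertex.
By contrast removing 2 leaves 1 component; it is not a cut vertex. No other vertex is a cut vertex either.

1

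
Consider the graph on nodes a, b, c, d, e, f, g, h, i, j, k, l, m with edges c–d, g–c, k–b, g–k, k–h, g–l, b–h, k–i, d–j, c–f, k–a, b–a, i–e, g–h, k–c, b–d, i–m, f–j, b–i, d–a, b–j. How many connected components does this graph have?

1

Starting from a we can reach a, b, c, d, e, f, g, h, i, j, k, l, m. That is one component of size 13.
Total: 1 component.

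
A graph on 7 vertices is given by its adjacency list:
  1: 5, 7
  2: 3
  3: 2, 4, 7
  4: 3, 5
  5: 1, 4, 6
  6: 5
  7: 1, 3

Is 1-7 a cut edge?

After removing 1-7, the path 1-5-4-3-7 still connects them, so the edge is not a bridge.

No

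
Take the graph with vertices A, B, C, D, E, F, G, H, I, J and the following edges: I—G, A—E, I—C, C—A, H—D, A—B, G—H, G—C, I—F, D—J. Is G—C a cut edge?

After removing G—C, the path G-I-C still connects them, so the edge is not a bridge.

No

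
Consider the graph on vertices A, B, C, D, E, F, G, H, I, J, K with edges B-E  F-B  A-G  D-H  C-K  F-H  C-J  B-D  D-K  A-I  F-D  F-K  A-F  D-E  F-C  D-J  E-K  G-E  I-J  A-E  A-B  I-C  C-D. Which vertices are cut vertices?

Removing G, for instance, still leaves 1 component. No single vertex removal increases the component count — the graph has no articulation points.

none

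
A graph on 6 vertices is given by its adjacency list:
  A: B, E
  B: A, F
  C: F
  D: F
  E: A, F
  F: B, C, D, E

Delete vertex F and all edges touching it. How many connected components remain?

3

With F gone, the remaining components are: {C}; {D}; {A, B, E}.
That is 3 components.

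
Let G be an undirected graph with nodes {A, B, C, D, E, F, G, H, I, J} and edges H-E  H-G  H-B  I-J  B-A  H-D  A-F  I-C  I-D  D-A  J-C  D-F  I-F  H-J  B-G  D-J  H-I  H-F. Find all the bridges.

The edges on the cycle H-B-G-H are not bridges since each lies on that cycle.
But removing H-E disconnects H from E — this is a bridge.

E-H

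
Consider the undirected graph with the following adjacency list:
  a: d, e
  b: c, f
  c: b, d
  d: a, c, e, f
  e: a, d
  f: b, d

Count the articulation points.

Removing d increases the component count from 1 to 2, so d is a cut vertex.
By contrast removing c leaves 1 component; it is not a cut vertex. No other vertex is a cut vertex either.

1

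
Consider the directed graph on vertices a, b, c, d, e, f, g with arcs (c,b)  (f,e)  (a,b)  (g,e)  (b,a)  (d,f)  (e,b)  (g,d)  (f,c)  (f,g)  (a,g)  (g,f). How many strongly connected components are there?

{a, b, c, d, e, f, g} are all mutually reachable — one SCC of size 7.
That gives 1 strongly connected component.

1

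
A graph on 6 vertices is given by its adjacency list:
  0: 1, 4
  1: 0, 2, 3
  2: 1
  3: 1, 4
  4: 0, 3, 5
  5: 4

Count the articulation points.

2

Removing 1 increases the component count from 1 to 2, so 1 is a cut vertex.
Removing 4 increases the component count from 1 to 2, so 4 is a cut vertex.
By contrast removing 2 leaves 1 component; it is not a cut vertex. No other vertex is a cut vertex either.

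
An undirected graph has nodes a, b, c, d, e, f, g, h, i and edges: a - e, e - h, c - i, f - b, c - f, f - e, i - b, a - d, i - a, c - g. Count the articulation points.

Removing a increases the component count from 1 to 2, so a is a cut vertex.
Removing c increases the component count from 1 to 2, so c is a cut vertex.
Removing e increases the component count from 1 to 2, so e is a cut vertex.
By contrast removing i leaves 1 component; it is not a cut vertex. No other vertex is a cut vertex either.

3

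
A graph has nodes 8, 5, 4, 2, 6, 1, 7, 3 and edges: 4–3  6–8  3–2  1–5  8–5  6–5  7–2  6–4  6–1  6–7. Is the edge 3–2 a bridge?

No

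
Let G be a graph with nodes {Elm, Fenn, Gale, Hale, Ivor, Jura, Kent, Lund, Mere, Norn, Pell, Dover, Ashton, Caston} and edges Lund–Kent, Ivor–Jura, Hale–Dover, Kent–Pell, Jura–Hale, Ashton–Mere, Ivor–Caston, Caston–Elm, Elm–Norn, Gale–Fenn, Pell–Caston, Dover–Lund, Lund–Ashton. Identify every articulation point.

Elm, Lund, Ashton, Caston

Removing Elm increases the component count from 2 to 3, so Elm is a cut vertex.
Removing Lund increases the component count from 2 to 3, so Lund is a cut vertex.
Removing Ashton increases the component count from 2 to 3, so Ashton is a cut vertex.
Likewise Caston is a cut vertex.
By contrast removing Norn leaves 2 components; it is not a cut vertex. No other vertex is a cut vertex either.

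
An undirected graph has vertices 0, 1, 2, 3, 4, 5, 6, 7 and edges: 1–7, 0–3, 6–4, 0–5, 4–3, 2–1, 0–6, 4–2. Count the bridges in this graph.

4

The edges on the cycle 0-6-4-3-0 are not bridges since each lies on that cycle.
But removing 1–7 disconnects 1 from 7; removing 4–2 disconnects 4 from 2; removing 2–1 disconnects 2 from 1; removing 0–5 disconnects 0 from 5 — these are bridges.
That makes 4 bridges.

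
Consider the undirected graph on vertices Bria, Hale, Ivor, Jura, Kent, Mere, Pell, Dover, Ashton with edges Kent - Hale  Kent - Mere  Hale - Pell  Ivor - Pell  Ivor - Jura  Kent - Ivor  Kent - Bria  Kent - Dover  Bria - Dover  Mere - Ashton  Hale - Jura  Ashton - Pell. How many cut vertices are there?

Removing Kent increases the component count from 1 to 2, so Kent is a cut vertex.
By contrast removing Mere leaves 1 component; it is not a cut vertex. No other vertex is a cut vertex either.

1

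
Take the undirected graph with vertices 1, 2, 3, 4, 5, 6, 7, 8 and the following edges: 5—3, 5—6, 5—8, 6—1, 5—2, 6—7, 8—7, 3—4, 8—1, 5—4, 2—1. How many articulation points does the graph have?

1

Removing 5 increases the component count from 1 to 2, so 5 is a cut vertex.
By contrast removing 3 leaves 1 component; it is not a cut vertex. No other vertex is a cut vertex either.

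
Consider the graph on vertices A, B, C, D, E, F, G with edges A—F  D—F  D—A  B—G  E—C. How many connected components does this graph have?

3

Starting from B we can reach B, G. That is one component of size 2.
Starting from C we can reach C, E. That is one component of size 2.
Starting from A we can reach A, D, F. That is one component of size 3.
Total: 3 components.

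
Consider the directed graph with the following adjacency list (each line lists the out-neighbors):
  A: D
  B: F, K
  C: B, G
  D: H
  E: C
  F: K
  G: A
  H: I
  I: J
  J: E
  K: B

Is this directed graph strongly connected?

No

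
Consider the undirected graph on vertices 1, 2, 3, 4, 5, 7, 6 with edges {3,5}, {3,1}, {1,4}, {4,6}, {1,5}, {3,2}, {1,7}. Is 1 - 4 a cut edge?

Removing 1 - 4 leaves no path between 1 and 4: the component count goes from 1 to 2. So it is a bridge.

Yes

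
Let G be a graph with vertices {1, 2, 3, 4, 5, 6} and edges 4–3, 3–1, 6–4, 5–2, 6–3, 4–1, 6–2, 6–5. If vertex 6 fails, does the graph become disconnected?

Yes

Deleting 6 raises the number of components from 1 to 2, so 6 is a cut vertex.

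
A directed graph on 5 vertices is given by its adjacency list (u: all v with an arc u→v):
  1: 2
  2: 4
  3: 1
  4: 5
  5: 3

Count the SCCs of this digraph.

1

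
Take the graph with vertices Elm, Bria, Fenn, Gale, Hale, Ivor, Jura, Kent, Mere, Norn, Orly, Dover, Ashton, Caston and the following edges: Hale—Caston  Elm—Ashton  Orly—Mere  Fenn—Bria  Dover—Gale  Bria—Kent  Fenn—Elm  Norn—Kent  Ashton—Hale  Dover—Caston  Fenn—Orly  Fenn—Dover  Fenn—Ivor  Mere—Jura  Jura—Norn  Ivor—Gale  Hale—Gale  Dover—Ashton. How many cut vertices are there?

1

Removing Fenn increases the component count from 1 to 2, so Fenn is a cut vertex.
By contrast removing Jura leaves 1 component; it is not a cut vertex. No other vertex is a cut vertex either.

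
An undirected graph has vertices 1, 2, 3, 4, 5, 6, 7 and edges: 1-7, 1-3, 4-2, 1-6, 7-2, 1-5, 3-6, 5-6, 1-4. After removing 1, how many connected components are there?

With 1 gone, the remaining components are: {2, 4, 7}; {3, 5, 6}.
That is 2 components.

2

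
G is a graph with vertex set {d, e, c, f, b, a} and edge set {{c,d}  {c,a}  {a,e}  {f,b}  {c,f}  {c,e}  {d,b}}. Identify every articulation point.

c

Removing c increases the component count from 1 to 2, so c is a cut vertex.
By contrast removing e leaves 1 component; it is not a cut vertex. No other vertex is a cut vertex either.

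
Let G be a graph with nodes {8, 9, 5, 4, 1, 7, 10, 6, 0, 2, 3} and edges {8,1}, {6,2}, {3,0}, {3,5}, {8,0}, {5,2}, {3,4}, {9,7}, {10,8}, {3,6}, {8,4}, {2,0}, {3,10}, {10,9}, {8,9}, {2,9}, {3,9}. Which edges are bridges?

The edges on the cycle 3-10-8-0-2-5-3 are not bridges since each lies on that cycle.
But removing 9-7 disconnects 9 from 7; removing 1-8 disconnects 1 from 8 — these are bridges.

1-8, 7-9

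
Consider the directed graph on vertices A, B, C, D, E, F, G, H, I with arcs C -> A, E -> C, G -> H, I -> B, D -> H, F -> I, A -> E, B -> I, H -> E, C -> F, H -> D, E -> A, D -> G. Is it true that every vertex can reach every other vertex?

No

There is no directed path from C to D, so the graph is not strongly connected.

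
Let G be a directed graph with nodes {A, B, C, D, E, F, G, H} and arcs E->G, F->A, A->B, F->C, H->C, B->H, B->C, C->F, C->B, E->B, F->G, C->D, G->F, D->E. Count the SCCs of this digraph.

1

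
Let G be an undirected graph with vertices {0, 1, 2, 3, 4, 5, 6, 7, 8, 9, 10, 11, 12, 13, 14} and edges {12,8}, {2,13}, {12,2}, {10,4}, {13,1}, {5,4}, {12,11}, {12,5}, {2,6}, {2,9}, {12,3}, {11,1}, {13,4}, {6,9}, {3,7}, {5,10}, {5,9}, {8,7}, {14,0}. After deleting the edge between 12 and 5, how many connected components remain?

12 and 5 are still connected via 12-2-9-5, so the component count stays at 2.

2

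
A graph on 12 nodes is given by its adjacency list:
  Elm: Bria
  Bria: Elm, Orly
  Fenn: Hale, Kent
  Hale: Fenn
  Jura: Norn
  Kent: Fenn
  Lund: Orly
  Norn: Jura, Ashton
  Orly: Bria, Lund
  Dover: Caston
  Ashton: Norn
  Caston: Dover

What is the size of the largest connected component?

4

Starting from Dover we can reach Dover, Caston. That is one component of size 2.
Starting from Jura we can reach Jura, Norn, Ashton. That is one component of size 3.
Starting from Fenn we can reach Fenn, Hale, Kent. That is one component of size 3.
Starting from Elm we can reach Elm, Bria, Lund, Orly. That is one component of size 4.
The largest has 4 vertices.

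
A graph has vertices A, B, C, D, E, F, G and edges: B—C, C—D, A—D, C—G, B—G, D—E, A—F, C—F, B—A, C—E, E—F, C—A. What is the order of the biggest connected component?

Starting from A we can reach A, B, C, D, E, F, G. That is one component of size 7.
The largest has 7 vertices.

7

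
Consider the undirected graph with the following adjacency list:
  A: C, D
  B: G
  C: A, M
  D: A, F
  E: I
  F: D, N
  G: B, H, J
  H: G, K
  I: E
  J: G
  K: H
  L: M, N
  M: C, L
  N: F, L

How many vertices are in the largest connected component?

Starting from E we can reach E, I. That is one component of size 2.
Starting from B we can reach B, G, H, J, K. That is one component of size 5.
Starting from A we can reach A, C, D, F, L, M, N. That is one component of size 7.
The largest has 7 vertices.

7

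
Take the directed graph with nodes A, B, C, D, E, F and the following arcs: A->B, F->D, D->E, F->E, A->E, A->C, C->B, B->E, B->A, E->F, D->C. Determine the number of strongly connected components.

{A, B, C, D, E, F} are all mutually reachable — one SCC of size 6.
That gives 1 strongly connected component.

1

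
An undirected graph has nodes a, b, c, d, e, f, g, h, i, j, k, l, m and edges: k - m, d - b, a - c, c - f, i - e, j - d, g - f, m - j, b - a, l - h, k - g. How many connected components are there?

3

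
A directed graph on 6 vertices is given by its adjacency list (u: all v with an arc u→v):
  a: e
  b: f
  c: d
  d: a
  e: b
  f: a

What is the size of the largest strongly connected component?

{a, b, e, f} are all mutually reachable — one SCC of size 4.
{d} is an SCC by itself.
{c} is an SCC by itself.
The largest has 4 vertices.

4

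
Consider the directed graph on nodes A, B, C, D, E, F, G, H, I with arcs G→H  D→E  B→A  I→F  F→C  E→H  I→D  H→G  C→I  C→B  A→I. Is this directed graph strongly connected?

There is no directed path from G to F, so the graph is not strongly connected.

No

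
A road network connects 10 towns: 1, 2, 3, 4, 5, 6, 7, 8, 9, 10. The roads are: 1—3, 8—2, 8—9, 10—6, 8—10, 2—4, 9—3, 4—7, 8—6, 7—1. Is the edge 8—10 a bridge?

No

After removing 8—10, the path 8-6-10 still connects them, so the edge is not a bridge.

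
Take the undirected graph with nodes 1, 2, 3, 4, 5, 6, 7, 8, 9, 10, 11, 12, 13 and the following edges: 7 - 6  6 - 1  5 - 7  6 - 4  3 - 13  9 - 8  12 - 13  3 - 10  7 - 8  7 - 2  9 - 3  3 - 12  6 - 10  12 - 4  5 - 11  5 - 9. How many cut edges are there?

The edges on the cycle 5-7-6-10-3-9-5 are not bridges since each lies on that cycle.
But removing 2 - 7 disconnects 2 from 7; removing 5 - 11 disconnects 5 from 11; removing 6 - 1 disconnects 6 from 1 — these are bridges.
That makes 3 bridges.

3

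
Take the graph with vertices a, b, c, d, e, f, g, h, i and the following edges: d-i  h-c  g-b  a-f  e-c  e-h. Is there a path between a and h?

No

The component containing a is {a, f}, and h is not in it.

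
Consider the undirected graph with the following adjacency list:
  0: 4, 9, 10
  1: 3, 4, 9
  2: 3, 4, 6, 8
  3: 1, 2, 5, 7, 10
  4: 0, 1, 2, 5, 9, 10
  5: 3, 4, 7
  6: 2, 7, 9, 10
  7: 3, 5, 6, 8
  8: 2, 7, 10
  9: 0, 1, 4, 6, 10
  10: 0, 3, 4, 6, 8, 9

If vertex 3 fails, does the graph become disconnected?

Deleting 3 leaves 1 component (was 1) (its neighbors 1, 2, 5, 7, 10 remain connected to each other), so 3 is not a cut vertex.

No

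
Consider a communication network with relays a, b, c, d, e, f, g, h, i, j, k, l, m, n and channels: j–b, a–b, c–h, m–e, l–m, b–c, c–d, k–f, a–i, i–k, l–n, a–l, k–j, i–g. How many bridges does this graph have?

9

The edges on the cycle a-i-k-j-b-a are not bridges since each lies on that cycle.
But removing m–l disconnects m from l; removing d–c disconnects d from c; removing b–c disconnects b from c; removing n–l disconnects n from l — these are bridges.
In total 9 edges are bridges.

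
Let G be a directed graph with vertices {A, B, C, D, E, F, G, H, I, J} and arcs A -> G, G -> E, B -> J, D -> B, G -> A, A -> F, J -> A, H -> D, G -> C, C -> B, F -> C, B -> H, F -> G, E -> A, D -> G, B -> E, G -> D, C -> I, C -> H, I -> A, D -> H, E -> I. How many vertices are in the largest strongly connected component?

10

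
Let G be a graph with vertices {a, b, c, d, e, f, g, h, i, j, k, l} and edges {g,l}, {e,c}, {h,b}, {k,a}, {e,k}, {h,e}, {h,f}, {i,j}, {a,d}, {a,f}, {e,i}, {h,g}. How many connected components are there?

1

Starting from a we can reach a, b, c, d, e, f, g, h, i, j, k, l. That is one component of size 12.
Total: 1 component.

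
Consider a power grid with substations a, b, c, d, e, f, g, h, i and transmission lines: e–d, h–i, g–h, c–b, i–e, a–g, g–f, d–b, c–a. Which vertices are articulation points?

g

Removing g increases the component count from 1 to 2, so g is a cut vertex.
By contrast removing d leaves 1 component; it is not a cut vertex. No other vertex is a cut vertex either.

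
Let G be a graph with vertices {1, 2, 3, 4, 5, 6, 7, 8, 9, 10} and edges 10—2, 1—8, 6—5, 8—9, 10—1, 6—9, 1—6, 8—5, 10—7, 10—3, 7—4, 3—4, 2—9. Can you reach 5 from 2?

Yes

From 2 we can reach 1, 2, 3, 4, 5, 6, 7, 8, 9, 10, which includes 5.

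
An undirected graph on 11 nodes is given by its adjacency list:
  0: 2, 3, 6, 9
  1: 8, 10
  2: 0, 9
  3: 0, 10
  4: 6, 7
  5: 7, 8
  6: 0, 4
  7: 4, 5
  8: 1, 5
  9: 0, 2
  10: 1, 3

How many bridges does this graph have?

The edges on the cycle 0-2-9-0 are not bridges since each lies on that cycle.
Every edge lies on some cycle, so there are no bridges.

0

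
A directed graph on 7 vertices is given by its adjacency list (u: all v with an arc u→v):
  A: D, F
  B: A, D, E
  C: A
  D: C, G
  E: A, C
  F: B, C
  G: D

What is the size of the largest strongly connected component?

{A, B, C, D, E, F, G} are all mutually reachable — one SCC of size 7.
The largest has 7 vertices.

7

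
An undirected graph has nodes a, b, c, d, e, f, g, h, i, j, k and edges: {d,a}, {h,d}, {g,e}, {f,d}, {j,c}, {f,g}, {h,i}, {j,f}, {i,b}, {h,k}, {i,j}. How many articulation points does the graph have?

6

Removing d increases the component count from 1 to 2, so d is a cut vertex.
Removing f increases the component count from 1 to 2, so f is a cut vertex.
Removing g increases the component count from 1 to 2, so g is a cut vertex.
Likewise h, i, j are cut vertices.
By contrast removing e leaves 1 component; it is not a cut vertex. No other vertex is a cut vertex either.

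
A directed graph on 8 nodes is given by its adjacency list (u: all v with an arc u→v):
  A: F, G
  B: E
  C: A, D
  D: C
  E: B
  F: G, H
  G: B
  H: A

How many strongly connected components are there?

4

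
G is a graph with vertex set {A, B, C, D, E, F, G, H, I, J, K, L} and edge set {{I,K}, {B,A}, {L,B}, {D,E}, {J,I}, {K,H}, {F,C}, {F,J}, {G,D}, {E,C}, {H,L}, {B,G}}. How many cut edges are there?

The edges on the cycle F-J-I-K-H-L-B-G-D-E-C-F are not bridges since each lies on that cycle.
But removing A—B disconnects A from B — this is a bridge.

1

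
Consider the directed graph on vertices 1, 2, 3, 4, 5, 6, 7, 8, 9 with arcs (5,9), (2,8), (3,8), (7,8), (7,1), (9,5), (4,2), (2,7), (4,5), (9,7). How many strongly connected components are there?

{5, 9} are all mutually reachable — one SCC of size 2.
{2} is an SCC by itself.
{7} is an SCC by itself.
{1} is an SCC by itself.
{3} is an SCC by itself.
(and 3 more singleton SCCs)
That gives 8 strongly connected components.

8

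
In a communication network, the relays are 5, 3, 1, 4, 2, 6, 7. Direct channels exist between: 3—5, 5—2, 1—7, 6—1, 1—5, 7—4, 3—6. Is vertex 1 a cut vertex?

Deleting 1 raises the number of components from 1 to 2, so 1 is a cut vertex.

Yes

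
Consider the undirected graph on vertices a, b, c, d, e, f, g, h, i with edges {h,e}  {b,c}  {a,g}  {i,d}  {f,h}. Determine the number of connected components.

Starting from a we can reach a, g. That is one component of size 2.
Starting from d we can reach d, i. That is one component of size 2.
Starting from b we can reach b, c. That is one component of size 2.
Starting from e we can reach e, f, h. That is one component of size 3.
Total: 4 components.

4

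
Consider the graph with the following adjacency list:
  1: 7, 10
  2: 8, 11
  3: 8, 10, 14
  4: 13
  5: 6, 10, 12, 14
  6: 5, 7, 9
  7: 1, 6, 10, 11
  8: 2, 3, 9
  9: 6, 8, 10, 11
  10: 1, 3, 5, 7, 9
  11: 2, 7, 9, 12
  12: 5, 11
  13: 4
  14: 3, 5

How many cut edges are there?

The edges on the cycle 10-9-11-2-8-3-10 are not bridges since each lies on that cycle.
But removing 13-4 disconnects 13 from 4 — this is a bridge.

1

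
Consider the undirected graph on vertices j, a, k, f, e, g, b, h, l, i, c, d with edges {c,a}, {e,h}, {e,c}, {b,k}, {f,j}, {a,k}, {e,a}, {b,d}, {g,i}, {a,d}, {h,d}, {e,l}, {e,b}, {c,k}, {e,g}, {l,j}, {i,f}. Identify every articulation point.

e

Removing e increases the component count from 1 to 2, so e is a cut vertex.
By contrast removing a leaves 1 component; it is not a cut vertex. No other vertex is a cut vertex either.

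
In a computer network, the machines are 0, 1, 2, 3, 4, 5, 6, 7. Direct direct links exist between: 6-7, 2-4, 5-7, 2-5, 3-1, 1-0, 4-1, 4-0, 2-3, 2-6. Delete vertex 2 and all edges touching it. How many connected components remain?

With 2 gone, the remaining components are: {5, 6, 7}; {0, 1, 3, 4}.
That is 2 components.

2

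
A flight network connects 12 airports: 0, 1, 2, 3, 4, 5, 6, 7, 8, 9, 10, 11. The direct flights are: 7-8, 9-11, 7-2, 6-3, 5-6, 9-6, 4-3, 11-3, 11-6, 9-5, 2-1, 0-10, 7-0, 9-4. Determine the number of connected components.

2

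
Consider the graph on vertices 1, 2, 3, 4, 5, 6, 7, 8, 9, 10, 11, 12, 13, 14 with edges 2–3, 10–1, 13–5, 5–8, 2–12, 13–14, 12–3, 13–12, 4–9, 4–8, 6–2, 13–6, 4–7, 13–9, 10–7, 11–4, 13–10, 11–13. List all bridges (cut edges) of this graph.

The edges on the cycle 13-6-2-3-12-13 are not bridges since each lies on that cycle.
But removing 10–1 disconnects 10 from 1; removing 14–13 disconnects 14 from 13 — these are bridges.

1-10, 13-14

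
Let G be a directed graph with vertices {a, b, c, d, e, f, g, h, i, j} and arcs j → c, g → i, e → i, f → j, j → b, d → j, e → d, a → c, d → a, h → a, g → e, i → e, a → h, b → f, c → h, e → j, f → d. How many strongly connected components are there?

4

{b, d, f, j} are all mutually reachable — one SCC of size 4.
{a, c, h} are all mutually reachable — one SCC of size 3.
{e, i} are all mutually reachable — one SCC of size 2.
{g} is an SCC by itself.
That gives 4 strongly connected components.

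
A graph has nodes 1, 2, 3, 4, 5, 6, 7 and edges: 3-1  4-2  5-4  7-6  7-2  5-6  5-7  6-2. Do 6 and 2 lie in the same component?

From 6 we can reach 2, 4, 5, 6, 7, which includes 2.

Yes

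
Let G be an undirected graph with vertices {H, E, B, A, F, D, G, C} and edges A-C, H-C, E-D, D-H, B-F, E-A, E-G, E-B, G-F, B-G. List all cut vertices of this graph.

Removing E increases the component count from 1 to 2, so E is a cut vertex.
By contrast removing G leaves 1 component; it is not a cut vertex. No other vertex is a cut vertex either.

E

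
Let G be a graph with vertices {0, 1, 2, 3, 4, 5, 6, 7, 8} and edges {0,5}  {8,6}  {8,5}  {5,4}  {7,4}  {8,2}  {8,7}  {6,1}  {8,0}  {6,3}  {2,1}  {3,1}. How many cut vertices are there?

Removing 8 increases the component count from 1 to 2, so 8 is a cut vertex.
By contrast removing 2 leaves 1 component; it is not a cut vertex. No other vertex is a cut vertex either.

1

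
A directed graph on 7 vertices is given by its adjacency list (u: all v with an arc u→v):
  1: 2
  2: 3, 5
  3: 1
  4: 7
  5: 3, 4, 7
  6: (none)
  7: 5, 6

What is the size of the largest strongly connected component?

6

{1, 2, 3, 4, 5, 7} are all mutually reachable — one SCC of size 6.
{6} is an SCC by itself.
The largest has 6 vertices.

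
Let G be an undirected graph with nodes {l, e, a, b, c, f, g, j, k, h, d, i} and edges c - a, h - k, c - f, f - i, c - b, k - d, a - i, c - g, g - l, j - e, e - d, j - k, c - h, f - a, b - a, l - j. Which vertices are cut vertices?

c

Removing c increases the component count from 1 to 2, so c is a cut vertex.
By contrast removing a leaves 1 component; it is not a cut vertex. No other vertex is a cut vertex either.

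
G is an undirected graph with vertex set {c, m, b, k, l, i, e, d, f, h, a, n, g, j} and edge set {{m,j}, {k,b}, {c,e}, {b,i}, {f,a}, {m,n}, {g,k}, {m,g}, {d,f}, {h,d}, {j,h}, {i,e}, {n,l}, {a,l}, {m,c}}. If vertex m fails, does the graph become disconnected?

Deleting m raises the number of components from 1 to 2, so m is a cut vertex.

Yes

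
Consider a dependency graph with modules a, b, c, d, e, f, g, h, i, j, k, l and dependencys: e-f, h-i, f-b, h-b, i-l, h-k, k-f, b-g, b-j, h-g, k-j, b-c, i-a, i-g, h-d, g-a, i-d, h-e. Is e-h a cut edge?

After removing e-h, the path e-f-k-h still connects them, so the edge is not a bridge.

No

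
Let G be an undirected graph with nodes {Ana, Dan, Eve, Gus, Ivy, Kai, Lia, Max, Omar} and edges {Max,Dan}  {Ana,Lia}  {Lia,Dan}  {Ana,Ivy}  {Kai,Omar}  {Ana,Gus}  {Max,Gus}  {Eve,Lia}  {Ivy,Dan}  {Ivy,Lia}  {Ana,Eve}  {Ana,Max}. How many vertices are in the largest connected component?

7

Starting from Kai we can reach Kai, Omar. That is one component of size 2.
Starting from Ana we can reach Ana, Dan, Eve, Gus, Ivy, Lia, Max. That is one component of size 7.
The largest has 7 vertices.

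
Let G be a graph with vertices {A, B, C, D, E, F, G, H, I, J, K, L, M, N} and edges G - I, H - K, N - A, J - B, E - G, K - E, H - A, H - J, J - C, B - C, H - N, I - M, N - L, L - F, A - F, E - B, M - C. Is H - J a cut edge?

No

After removing H - J, the path H-K-E-B-J still connects them, so the edge is not a bridge.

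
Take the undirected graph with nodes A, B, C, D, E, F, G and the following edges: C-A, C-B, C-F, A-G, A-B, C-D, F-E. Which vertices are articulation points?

A, C, F

Removing A increases the component count from 1 to 2, so A is a cut vertex.
Removing C increases the component count from 1 to 3, so C is a cut vertex.
Removing F increases the component count from 1 to 2, so F is a cut vertex.
By contrast removing E leaves 1 component; it is not a cut vertex. No other vertex is a cut vertex either.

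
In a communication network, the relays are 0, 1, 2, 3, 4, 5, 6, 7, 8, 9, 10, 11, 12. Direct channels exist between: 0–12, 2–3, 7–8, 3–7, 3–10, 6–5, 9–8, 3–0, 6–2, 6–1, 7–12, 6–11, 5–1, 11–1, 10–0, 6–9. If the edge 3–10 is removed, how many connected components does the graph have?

2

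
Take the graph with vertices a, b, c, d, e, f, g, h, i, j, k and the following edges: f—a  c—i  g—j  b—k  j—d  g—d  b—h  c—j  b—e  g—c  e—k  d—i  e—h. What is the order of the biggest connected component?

5

Starting from a we can reach a, f. That is one component of size 2.
Starting from b we can reach b, e, h, k. That is one component of size 4.
Starting from c we can reach c, d, g, i, j. That is one component of size 5.
The largest has 5 vertices.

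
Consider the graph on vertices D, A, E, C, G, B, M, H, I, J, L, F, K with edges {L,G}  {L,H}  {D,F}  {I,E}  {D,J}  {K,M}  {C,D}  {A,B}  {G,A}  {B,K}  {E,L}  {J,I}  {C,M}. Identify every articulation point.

Removing D increases the component count from 1 to 2, so D is a cut vertex.
Removing L increases the component count from 1 to 2, so L is a cut vertex.
By contrast removing C leaves 1 component; it is not a cut vertex. No other vertex is a cut vertex either.

D, L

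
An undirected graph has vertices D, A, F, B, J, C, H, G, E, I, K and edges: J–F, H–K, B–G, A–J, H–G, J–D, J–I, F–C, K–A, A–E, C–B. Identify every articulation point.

Removing A increases the component count from 1 to 2, so A is a cut vertex.
Removing J increases the component count from 1 to 3, so J is a cut vertex.
By contrast removing G leaves 1 component; it is not a cut vertex. No other vertex is a cut vertex either.

A, J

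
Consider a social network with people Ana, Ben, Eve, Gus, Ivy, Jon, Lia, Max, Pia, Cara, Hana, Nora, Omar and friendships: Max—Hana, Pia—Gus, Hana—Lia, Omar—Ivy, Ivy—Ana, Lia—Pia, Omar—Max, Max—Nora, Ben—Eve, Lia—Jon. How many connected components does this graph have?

3

Cara is isolated — a component by itself.
Starting from Ben we can reach Ben, Eve. That is one component of size 2.
Starting from Ana we can reach Ana, Gus, Ivy, Jon, Lia, Max, Pia, Hana, Nora, Omar. That is one component of size 10.
Total: 3 components.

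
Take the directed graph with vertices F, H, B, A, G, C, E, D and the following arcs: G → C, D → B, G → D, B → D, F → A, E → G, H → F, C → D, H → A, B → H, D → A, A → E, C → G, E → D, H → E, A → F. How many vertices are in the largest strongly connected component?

{A, B, C, D, E, F, G, H} are all mutually reachable — one SCC of size 8.
The largest has 8 vertices.

8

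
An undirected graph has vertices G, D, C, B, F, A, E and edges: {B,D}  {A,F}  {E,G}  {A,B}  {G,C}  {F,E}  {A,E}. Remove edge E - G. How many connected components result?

2

Before removal there is 1 component.
E - G is a bridge — removing it separates E's side from G's side.
After removal: 2 components.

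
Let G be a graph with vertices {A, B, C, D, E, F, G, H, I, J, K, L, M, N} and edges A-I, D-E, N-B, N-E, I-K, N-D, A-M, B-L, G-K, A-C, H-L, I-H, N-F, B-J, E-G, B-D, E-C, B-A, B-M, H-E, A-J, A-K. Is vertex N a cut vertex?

Yes

Deleting N raises the number of components from 1 to 2, so N is a cut vertex.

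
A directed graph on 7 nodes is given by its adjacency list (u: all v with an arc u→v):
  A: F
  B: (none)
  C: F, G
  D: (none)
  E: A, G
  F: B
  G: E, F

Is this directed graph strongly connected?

There is no directed path from B to G, so the graph is not strongly connected.

No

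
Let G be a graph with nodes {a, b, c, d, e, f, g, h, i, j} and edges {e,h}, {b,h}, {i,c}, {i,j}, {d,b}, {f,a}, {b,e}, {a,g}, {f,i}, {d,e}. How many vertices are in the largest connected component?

Starting from b we can reach b, d, e, h. That is one component of size 4.
Starting from a we can reach a, c, f, g, i, j. That is one component of size 6.
The largest has 6 vertices.

6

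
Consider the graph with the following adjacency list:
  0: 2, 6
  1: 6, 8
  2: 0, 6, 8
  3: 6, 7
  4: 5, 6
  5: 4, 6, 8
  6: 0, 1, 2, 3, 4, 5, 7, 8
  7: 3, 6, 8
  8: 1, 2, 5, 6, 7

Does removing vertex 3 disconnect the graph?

Deleting 3 leaves 1 component (was 1) (its neighbors 6, 7 remain connected to each other), so 3 is not a cut vertex.

No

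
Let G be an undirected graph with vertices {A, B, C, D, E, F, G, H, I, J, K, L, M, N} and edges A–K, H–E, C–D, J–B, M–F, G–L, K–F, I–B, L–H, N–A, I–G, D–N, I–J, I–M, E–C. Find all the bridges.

none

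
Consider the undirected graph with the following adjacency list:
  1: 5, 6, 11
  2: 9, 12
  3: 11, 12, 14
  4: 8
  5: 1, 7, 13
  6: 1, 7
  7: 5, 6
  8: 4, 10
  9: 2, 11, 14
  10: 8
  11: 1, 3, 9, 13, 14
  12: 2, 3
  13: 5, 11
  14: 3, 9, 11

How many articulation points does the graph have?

2

Removing 8 increases the component count from 2 to 3, so 8 is a cut vertex.
Removing 11 increases the component count from 2 to 3, so 11 is a cut vertex.
By contrast removing 1 leaves 2 components; it is not a cut vertex. No other vertex is a cut vertex either.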